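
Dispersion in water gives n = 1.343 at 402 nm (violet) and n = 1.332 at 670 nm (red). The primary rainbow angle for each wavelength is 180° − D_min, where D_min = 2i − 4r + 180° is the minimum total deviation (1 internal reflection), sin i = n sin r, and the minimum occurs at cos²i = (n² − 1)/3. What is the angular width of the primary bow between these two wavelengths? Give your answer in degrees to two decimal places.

1.58°

At 402 nm (n = 1.343): cos²i = 0.26788 → i = 58.830°, r = 39.577°, D_min = 139.354°, rainbow angle = 40.646°.
At 670 nm (n = 1.332): cos²i = 0.25807 → i = 59.469°, r = 40.290°, D_min = 137.776°, rainbow angle = 42.224°.
Angular width = |40.646° − 42.224°| = 1.578°.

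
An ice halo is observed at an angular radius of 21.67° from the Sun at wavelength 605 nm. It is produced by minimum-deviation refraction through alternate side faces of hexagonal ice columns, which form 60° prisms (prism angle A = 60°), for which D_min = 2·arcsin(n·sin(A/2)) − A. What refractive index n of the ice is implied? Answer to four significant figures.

Rearranging: n = sin((D_min + A)/2) / sin(A/2).
(D_min + A)/2 = (21.67° + 60°)/2 = 40.835°.
n = sin 40.835° / sin 30° = 0.6539 / 0.5000 = 1.3078.

1.308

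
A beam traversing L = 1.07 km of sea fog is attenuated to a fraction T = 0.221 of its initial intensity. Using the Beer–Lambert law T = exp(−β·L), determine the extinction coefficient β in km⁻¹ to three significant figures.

Beer–Lambert: T = exp(−βL) ⇒ β = −ln(T)/L = −ln(0.221)/1.07 = 1.5096/1.07 = 1.411 km⁻¹.

1.41 km⁻¹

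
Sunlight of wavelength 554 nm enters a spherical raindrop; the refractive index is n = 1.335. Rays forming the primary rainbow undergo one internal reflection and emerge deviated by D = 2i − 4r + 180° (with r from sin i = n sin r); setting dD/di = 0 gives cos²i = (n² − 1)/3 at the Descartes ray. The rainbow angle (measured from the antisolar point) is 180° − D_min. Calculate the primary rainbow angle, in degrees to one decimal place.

cos²i = (1.78222 − 1)/3 = 0.26074; i = arccos(0.51063) = 59.294°.
sin r = sin 59.294°/1.335 = 0.64405; r = 40.094°.
D_min = 2·59.294° − 4·40.094° + 180° = 138.212°.
Rainbow angle = 180° − D_min = 41.788°.

41.8°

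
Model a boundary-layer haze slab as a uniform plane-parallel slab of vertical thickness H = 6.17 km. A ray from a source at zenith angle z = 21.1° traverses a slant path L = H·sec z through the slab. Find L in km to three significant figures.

sec z = 1/cos 21.1° = 1.0719.
L = 6.17 × 1.0719 = 6.613 km.

6.61 km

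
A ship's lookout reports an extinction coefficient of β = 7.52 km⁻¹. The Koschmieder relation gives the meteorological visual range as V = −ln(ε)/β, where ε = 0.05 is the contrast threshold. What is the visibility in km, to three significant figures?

V = −ln(0.05) / 7.52 = 2.996 / 7.52 = 0.3984 km.

0.398 km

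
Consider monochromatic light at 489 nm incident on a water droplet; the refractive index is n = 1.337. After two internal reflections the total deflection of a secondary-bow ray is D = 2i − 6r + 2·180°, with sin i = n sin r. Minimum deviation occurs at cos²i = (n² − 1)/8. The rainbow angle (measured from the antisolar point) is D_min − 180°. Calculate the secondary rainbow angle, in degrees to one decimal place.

51.9°

cos²i = (1.78757 − 1)/8 = 0.09845; i = arccos(0.31376) = 71.714°.
sin r = sin 71.714°/1.337 = 0.71017; r = 45.249°.
D_min = 2·71.714° − 6·45.249° + 360° = 231.934°.
Rainbow angle = D_min − 180° = 51.934°.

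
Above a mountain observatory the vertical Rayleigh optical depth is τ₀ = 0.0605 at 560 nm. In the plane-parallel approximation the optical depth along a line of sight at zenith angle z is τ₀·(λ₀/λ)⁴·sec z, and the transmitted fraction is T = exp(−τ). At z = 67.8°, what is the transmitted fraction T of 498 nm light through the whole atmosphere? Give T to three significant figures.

0.774

sec 67.8° = 2.6466.
τ = 0.0605 × (560/498)⁴ × 2.6466 = 0.0605 × 1.5989 × 2.6466 = 0.2560.
T = exp(−0.2560) = 0.7741.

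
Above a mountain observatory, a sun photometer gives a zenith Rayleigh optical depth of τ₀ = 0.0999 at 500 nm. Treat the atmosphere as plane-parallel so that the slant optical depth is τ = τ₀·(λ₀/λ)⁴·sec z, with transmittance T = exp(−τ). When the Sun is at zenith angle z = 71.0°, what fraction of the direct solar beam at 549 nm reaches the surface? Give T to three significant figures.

0.810

sec 71.0° = 3.0716.
τ = 0.0999 × (500/549)⁴ × 3.0716 = 0.0999 × 0.6880 × 3.0716 = 0.2111.
T = exp(−0.2111) = 0.8097.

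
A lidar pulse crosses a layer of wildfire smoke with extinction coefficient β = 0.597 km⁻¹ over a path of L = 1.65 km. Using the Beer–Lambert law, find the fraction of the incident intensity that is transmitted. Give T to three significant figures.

0.373

τ = β·L = 0.597 × 1.65 = 0.9850.
T = exp(−0.9850) = 0.3734.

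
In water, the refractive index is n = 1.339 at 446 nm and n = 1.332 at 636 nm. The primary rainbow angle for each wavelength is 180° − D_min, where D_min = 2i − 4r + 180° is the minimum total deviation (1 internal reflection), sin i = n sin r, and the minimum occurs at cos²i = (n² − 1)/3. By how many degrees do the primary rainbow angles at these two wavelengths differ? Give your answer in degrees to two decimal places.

At 446 nm (n = 1.339): cos²i = 0.26431 → i = 59.062°, r = 39.834°, D_min = 138.786°, rainbow angle = 41.214°.
At 636 nm (n = 1.332): cos²i = 0.25807 → i = 59.469°, r = 40.290°, D_min = 137.776°, rainbow angle = 42.224°.
Angular width = |41.214° − 42.224°| = 1.010°.

1.01°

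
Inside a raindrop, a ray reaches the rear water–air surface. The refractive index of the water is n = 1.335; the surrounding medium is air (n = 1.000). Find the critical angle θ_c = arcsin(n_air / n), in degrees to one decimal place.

sin θ_c = n_air / n = 1.000 / 1.335 = 0.7491.
θ_c = arcsin(0.7491) = 48.51°.

48.5°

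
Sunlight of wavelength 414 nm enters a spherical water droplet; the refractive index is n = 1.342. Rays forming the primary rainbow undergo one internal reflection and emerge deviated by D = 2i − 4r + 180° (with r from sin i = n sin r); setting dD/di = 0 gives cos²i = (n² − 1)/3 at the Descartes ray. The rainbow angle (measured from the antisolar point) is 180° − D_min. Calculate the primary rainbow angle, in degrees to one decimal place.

40.8°

cos²i = (1.80096 − 1)/3 = 0.26699; i = arccos(0.51671) = 58.888°.
sin r = sin 58.888°/1.342 = 0.63797; r = 39.641°.
D_min = 2·58.888° − 4·39.641° + 180° = 139.213°.
Rainbow angle = 180° − D_min = 40.787°.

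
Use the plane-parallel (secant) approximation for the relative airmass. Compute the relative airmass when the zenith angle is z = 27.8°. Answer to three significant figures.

1.13

X = sec z = 1/cos 27.8° = 1/0.8846 = 1.1305.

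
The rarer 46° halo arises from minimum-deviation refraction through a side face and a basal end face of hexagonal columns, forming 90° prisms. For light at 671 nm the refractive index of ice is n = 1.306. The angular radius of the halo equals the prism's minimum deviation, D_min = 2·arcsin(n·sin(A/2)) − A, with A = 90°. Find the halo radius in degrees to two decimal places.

n·sin(A/2) = 1.306 × sin 45° = 1.306 × 0.7071 = 0.9235.
D_min = 2·arcsin(0.9235) − 90° = 2 × 67.440° − 90° = 44.881°.

44.88°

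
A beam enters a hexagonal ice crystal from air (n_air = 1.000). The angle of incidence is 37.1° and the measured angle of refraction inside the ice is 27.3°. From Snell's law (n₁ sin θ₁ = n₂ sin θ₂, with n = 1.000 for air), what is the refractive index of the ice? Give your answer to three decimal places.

1.315

n = sin θ_i / sin θ_r = sin 37.1° / sin 27.3° = 0.6032 / 0.4586 = 1.3152.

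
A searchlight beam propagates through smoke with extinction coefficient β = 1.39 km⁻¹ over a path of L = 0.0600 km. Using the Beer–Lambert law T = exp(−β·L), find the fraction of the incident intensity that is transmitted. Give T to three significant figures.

0.920

τ = β·L = 1.39 × 0.0600 = 0.0834.
T = exp(−0.0834) = 0.9200.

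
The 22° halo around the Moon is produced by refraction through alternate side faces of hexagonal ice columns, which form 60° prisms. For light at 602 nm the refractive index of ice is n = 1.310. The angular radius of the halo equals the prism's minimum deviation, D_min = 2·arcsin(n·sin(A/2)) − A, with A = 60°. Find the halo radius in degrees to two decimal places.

21.84°

n·sin(A/2) = 1.310 × sin 30° = 1.310 × 0.5000 = 0.6550.
D_min = 2·arcsin(0.6550) − 60° = 2 × 40.920° − 60° = 21.839°.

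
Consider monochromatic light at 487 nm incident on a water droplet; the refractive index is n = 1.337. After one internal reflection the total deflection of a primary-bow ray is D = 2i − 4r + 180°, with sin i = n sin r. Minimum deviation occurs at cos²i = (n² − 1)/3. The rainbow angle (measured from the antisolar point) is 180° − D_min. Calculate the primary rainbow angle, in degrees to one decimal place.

cos²i = (1.78757 − 1)/3 = 0.26252; i = arccos(0.51237) = 59.178°.
sin r = sin 59.178°/1.337 = 0.64231; r = 39.964°.
D_min = 2·59.178° − 4·39.964° + 180° = 138.500°.
Rainbow angle = 180° − D_min = 41.500°.

41.5°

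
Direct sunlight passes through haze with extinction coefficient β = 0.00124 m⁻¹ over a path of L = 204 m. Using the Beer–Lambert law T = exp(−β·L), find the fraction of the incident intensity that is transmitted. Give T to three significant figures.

0.776

τ = β·L = 0.00124 × 204 = 0.2530.
T = exp(−0.2530) = 0.7765.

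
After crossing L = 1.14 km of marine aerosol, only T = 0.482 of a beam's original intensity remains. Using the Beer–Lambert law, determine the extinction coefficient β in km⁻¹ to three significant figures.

0.640 km⁻¹

Beer–Lambert: T = exp(−βL) ⇒ β = −ln(T)/L = −ln(0.482)/1.14 = 0.7298/1.14 = 0.6402 km⁻¹.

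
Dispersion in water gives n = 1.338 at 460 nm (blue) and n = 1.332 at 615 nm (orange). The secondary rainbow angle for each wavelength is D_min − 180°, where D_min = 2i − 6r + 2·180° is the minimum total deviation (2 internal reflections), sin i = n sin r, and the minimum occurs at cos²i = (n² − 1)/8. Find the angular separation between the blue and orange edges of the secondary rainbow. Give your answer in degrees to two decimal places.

1.56°

At 460 nm (n = 1.338): cos²i = 0.09878 → i = 71.682°, r = 45.195°, D_min = 232.193°, rainbow angle = 52.193°.
At 615 nm (n = 1.332): cos²i = 0.09678 → i = 71.875°, r = 45.520°, D_min = 230.628°, rainbow angle = 50.628°.
Angular width = |52.193° − 50.628°| = 1.564°.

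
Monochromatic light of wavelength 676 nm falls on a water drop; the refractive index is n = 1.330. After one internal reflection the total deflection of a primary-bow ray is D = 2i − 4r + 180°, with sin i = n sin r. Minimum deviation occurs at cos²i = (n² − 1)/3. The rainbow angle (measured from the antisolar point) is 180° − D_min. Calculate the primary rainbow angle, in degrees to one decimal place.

42.5°

cos²i = (1.76890 − 1)/3 = 0.25630; i = arccos(0.50626) = 59.585°.
sin r = sin 59.585°/1.330 = 0.64841; r = 40.422°.
D_min = 2·59.585° − 4·40.422° + 180° = 137.484°.
Rainbow angle = 180° − D_min = 42.516°.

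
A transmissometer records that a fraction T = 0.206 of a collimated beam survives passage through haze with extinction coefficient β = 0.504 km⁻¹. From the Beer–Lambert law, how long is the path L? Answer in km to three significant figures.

Beer–Lambert: T = exp(−βL) ⇒ L = −ln(T)/β = −ln(0.206)/0.504 = 1.5799/0.504 = 3.135 km.

3.13 km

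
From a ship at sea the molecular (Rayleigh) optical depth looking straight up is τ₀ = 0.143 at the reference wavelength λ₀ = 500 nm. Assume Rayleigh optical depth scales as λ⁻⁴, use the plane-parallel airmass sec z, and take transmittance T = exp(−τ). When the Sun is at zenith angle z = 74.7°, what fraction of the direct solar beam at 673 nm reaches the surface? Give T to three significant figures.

0.848

sec 74.7° = 3.7897.
τ = 0.143 × (500/673)⁴ × 3.7897 = 0.143 × 0.3047 × 3.7897 = 0.1651.
T = exp(−0.1651) = 0.8478.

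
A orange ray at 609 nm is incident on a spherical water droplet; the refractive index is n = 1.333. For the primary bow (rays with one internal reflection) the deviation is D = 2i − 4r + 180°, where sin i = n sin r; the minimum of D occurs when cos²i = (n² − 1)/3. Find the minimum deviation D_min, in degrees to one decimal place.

137.9°

cos²i = (1.77689 − 1)/3 = 0.25896; i = arccos(0.50888) = 59.410°.
sin r = sin 59.410°/1.333 = 0.64579; r = 40.225°.
D_min = 2·59.410° − 4·40.225° + 180° = 137.922°.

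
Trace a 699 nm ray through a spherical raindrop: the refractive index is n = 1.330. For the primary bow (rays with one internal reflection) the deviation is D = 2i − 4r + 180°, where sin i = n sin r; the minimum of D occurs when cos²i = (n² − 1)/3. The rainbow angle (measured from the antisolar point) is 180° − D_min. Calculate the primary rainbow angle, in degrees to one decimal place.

42.5°

cos²i = (1.76890 − 1)/3 = 0.25630; i = arccos(0.50626) = 59.585°.
sin r = sin 59.585°/1.330 = 0.64841; r = 40.422°.
D_min = 2·59.585° − 4·40.422° + 180° = 137.484°.
Rainbow angle = 180° − D_min = 42.516°.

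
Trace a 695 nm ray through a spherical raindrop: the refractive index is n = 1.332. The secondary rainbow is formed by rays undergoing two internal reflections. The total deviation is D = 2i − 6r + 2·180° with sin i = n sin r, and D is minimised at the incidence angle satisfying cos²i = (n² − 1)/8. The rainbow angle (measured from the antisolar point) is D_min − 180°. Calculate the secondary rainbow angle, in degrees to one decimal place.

50.6°

cos²i = (1.77422 − 1)/8 = 0.09678; i = arccos(0.31109) = 71.875°.
sin r = sin 71.875°/1.332 = 0.71350; r = 45.520°.
D_min = 2·71.875° − 6·45.520° + 360° = 230.628°.
Rainbow angle = D_min − 180° = 50.628°.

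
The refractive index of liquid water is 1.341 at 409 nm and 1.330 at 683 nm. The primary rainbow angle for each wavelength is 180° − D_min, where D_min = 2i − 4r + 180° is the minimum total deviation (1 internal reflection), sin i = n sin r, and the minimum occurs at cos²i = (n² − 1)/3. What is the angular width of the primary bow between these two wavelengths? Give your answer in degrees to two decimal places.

1.59°

At 409 nm (n = 1.341): cos²i = 0.26609 → i = 58.946°, r = 39.705°, D_min = 139.071°, rainbow angle = 40.929°.
At 683 nm (n = 1.330): cos²i = 0.25630 → i = 59.585°, r = 40.422°, D_min = 137.484°, rainbow angle = 42.516°.
Angular width = |40.929° − 42.516°| = 1.588°.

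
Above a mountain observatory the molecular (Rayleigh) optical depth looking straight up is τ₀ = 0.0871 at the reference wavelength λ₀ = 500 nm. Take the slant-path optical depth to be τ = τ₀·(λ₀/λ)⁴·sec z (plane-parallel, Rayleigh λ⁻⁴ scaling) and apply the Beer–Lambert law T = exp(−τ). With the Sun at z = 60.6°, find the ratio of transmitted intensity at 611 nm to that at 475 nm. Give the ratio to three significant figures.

Airmass: sec 60.6° = 2.0371.
τ(611 nm) = 0.0871 × (500/611)⁴ × 2.0371 = 0.0871 × 0.4485 × 2.0371 = 0.0796.
τ(475 nm) = 0.0871 × (500/475)⁴ × 2.0371 = 0.0871 × 1.2277 × 2.0371 = 0.2178.
T(611)/T(475) = exp(τ_B − τ_A) = exp(0.1383) = 1.1483.

1.15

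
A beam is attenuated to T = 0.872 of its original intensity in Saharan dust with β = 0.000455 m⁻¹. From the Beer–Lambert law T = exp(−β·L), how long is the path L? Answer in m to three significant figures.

Beer–Lambert: T = exp(−βL) ⇒ L = −ln(T)/β = −ln(0.872)/0.000455 = 0.1370/0.000455 = 301 m.

301 m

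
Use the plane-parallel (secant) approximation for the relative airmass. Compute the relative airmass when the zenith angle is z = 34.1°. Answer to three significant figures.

X = sec z = 1/cos 34.1° = 1/0.8281 = 1.2076.

1.21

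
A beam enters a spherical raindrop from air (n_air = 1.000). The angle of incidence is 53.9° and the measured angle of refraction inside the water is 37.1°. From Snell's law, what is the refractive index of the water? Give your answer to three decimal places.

n = sin θ_i / sin θ_r = sin 53.9° / sin 37.1° = 0.8080 / 0.6032 = 1.3395.

1.339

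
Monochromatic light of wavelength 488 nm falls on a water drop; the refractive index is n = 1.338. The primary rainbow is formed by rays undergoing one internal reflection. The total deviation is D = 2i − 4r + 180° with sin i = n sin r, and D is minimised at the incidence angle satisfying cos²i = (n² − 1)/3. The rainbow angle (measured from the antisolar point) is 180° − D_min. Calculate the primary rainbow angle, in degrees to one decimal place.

cos²i = (1.79024 − 1)/3 = 0.26341; i = arccos(0.51324) = 59.120°.
sin r = sin 59.120°/1.338 = 0.64144; r = 39.899°.
D_min = 2·59.120° − 4·39.899° + 180° = 138.643°.
Rainbow angle = 180° − D_min = 41.357°.

41.4°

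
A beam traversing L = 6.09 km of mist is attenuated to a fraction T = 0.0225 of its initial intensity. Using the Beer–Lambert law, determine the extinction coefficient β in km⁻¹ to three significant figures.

0.623 km⁻¹

Beer–Lambert: T = exp(−βL) ⇒ β = −ln(T)/L = −ln(0.0225)/6.09 = 3.7942/6.09 = 0.623 km⁻¹.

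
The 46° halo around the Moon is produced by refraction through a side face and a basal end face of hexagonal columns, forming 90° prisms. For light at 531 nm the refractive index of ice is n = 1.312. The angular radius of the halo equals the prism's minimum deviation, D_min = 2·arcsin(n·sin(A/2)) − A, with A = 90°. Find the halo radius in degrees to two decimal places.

n·sin(A/2) = 1.312 × sin 45° = 1.312 × 0.7071 = 0.9277.
D_min = 2·arcsin(0.9277) − 90° = 2 × 68.083° − 90° = 46.166°.

46.17°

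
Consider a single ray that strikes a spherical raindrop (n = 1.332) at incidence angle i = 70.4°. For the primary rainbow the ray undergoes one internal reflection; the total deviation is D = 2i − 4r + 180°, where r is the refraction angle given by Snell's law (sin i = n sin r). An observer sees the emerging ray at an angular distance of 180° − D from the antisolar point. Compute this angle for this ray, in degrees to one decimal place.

sin r = sin 70.4° / 1.332 = 0.9421/1.332 = 0.7073; r = 45.01°.
D = 2·70.4° − 4·45.01° + 180° = 140.80° − 180.05° + 180° = 140.75°.
Angle from antisolar point = 180° − D = 39.25°.

39.2°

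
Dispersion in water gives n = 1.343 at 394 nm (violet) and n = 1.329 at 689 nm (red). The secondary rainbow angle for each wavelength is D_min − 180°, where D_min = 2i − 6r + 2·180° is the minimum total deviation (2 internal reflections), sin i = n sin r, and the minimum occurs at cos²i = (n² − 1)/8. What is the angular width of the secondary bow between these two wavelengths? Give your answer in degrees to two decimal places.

3.64°

At 394 nm (n = 1.343): cos²i = 0.10046 → i = 71.522°, r = 44.928°, D_min = 233.478°, rainbow angle = 53.478°.
At 689 nm (n = 1.329): cos²i = 0.09578 → i = 71.972°, r = 45.685°, D_min = 229.837°, rainbow angle = 49.837°.
Angular width = |53.478° − 49.837°| = 3.641°.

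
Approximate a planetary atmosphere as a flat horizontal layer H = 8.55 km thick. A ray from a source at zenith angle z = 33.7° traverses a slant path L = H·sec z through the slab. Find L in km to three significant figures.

10.3 km

sec z = 1/cos 33.7° = 1.2020.
L = 8.55 × 1.2020 = 10.277 km.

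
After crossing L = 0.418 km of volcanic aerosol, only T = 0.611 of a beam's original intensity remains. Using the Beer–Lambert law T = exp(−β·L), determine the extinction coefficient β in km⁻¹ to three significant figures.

1.18 km⁻¹

Beer–Lambert: T = exp(−βL) ⇒ β = −ln(T)/L = −ln(0.611)/0.418 = 0.4927/0.418 = 1.179 km⁻¹.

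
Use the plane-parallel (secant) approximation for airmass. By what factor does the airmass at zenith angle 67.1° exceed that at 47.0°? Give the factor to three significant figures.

X(67.1°)/X(47.0°) = sec 67.1° / sec 47.0° = cos 47.0° / cos 67.1° = 0.6820/0.3891 = 1.7527.

1.75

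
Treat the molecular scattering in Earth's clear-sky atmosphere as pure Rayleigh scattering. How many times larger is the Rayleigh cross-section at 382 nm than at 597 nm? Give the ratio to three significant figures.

Rayleigh scattering ∝ λ⁻⁴, so the ratio of coefficients is the inverse fourth power of the wavelength ratio.
σ(382)/σ(597) = (597/382)⁴ = (1.5628)⁴ = 5.965.

5.97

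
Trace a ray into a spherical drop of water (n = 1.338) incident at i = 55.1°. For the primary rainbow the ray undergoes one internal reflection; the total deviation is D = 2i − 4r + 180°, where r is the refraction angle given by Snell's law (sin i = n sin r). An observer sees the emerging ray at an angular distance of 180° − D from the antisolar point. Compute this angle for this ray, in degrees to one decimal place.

41.0°

sin r = sin 55.1° / 1.338 = 0.8202/1.338 = 0.6130; r = 37.80°.
D = 2·55.1° − 4·37.80° + 180° = 110.20° − 151.22° + 180° = 138.98°.
Angle from antisolar point = 180° − D = 41.02°.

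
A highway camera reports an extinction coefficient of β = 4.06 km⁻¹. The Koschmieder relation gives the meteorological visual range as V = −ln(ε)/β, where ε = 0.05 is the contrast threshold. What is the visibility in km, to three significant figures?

0.738 km

V = −ln(0.05) / 4.06 = 2.996 / 4.06 = 0.7379 km.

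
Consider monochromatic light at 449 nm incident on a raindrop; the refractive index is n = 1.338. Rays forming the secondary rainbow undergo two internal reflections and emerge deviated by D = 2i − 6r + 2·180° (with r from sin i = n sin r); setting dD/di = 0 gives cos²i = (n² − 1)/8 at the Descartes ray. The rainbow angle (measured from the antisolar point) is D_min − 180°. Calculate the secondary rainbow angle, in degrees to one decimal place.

52.2°

cos²i = (1.79024 − 1)/8 = 0.09878; i = arccos(0.31429) = 71.682°.
sin r = sin 71.682°/1.338 = 0.70951; r = 45.195°.
D_min = 2·71.682° − 6·45.195° + 360° = 232.193°.
Rainbow angle = D_min − 180° = 52.193°.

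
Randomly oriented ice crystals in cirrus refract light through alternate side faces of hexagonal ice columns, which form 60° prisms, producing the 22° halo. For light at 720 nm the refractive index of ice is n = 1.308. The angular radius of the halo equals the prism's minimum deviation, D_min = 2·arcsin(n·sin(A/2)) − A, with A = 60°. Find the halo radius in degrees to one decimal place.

n·sin(A/2) = 1.308 × sin 30° = 1.308 × 0.5000 = 0.6540.
D_min = 2·arcsin(0.6540) − 60° = 2 × 40.844° − 60° = 21.688°.

21.7°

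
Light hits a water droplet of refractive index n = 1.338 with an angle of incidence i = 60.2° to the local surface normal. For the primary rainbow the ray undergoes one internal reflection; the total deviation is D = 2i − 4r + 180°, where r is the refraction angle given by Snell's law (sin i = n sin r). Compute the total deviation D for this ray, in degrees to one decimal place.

138.7°

sin r = sin 60.2° / 1.338 = 0.8678/1.338 = 0.6486; r = 40.43°.
D = 2·60.2° − 4·40.43° + 180° = 120.40° − 161.73° + 180° = 138.67°.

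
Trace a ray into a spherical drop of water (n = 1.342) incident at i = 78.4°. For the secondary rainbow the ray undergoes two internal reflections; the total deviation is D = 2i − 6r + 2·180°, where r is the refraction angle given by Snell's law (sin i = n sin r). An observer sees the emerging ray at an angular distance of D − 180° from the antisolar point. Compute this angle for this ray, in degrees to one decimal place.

sin r = sin 78.4° / 1.342 = 0.9796/1.342 = 0.7299; r = 46.88°.
D = 2·78.4° − 6·46.88° + 2·180° = 156.80° − 281.29° + 360° = 235.51°.
Angle from antisolar point = D − 180° = 55.51°.

55.5°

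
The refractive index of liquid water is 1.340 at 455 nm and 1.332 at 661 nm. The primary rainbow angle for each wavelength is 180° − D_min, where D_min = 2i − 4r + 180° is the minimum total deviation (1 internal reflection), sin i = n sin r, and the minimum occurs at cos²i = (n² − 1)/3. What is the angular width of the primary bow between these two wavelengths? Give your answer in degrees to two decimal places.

At 455 nm (n = 1.340): cos²i = 0.26520 → i = 59.004°, r = 39.770°, D_min = 138.929°, rainbow angle = 41.071°.
At 661 nm (n = 1.332): cos²i = 0.25807 → i = 59.469°, r = 40.290°, D_min = 137.776°, rainbow angle = 42.224°.
Angular width = |41.071° − 42.224°| = 1.153°.

1.15°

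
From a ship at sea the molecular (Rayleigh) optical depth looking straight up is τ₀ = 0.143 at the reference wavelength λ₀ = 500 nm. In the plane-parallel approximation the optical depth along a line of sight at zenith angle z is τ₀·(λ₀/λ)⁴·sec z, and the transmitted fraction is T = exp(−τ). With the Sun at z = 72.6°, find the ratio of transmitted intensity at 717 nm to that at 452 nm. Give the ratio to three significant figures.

Airmass: sec 72.6° = 3.3440.
τ(717 nm) = 0.143 × (500/717)⁴ × 3.3440 = 0.143 × 0.2365 × 3.3440 = 0.1131.
τ(452 nm) = 0.143 × (500/452)⁴ × 3.3440 = 0.143 × 1.4974 × 3.3440 = 0.7160.
T(717)/T(452) = exp(τ_B − τ_A) = exp(0.6029) = 1.8275.

1.83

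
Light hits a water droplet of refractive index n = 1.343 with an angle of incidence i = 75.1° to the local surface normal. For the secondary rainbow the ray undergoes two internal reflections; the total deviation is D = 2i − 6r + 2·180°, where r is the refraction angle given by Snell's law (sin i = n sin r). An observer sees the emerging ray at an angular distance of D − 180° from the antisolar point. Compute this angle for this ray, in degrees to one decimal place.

sin r = sin 75.1° / 1.343 = 0.9664/1.343 = 0.7196; r = 46.02°.
D = 2·75.1° − 6·46.02° + 2·180° = 150.20° − 276.11° + 360° = 234.09°.
Angle from antisolar point = D − 180° = 54.09°.

54.1°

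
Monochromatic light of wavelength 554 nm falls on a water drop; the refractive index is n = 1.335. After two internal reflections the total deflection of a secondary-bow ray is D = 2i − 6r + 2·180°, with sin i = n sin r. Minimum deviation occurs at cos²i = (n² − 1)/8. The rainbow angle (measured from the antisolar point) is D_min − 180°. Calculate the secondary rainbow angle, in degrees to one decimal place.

51.4°

cos²i = (1.78222 − 1)/8 = 0.09778; i = arccos(0.31269) = 71.778°.
sin r = sin 71.778°/1.335 = 0.71150; r = 45.357°.
D_min = 2·71.778° − 6·45.357° + 360° = 231.414°.
Rainbow angle = D_min − 180° = 51.414°.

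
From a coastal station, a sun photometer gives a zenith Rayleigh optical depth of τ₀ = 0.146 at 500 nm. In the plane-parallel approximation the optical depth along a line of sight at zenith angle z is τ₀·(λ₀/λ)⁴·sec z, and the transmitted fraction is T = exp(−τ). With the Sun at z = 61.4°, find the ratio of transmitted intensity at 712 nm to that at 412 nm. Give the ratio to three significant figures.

Airmass: sec 61.4° = 2.0890.
τ(712 nm) = 0.146 × (500/712)⁴ × 2.0890 = 0.146 × 0.2432 × 2.0890 = 0.0742.
τ(412 nm) = 0.146 × (500/412)⁴ × 2.0890 = 0.146 × 2.1692 × 2.0890 = 0.6616.
T(712)/T(412) = exp(τ_B − τ_A) = exp(0.5874) = 1.7993.

1.80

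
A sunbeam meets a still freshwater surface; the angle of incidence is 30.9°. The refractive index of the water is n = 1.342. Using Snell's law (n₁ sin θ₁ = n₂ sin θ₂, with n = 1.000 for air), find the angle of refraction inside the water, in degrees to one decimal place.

22.5°

Snell: sin θ_r = sin θ_i / n = sin 30.9° / 1.342 = 0.5135 / 1.342 = 0.3827.
θ_r = arcsin(0.3827) = 22.50°.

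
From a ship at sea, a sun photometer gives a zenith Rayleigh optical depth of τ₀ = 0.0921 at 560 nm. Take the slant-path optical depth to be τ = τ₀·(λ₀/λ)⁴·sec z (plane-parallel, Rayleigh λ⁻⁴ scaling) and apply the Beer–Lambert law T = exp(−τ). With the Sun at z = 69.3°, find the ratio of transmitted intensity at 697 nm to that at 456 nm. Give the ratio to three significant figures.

Airmass: sec 69.3° = 2.8291.
τ(697 nm) = 0.0921 × (560/697)⁴ × 2.8291 = 0.0921 × 0.4167 × 2.8291 = 0.1086.
τ(456 nm) = 0.0921 × (560/456)⁴ × 2.8291 = 0.0921 × 2.2745 × 2.8291 = 0.5926.
T(697)/T(456) = exp(τ_B − τ_A) = exp(0.4841) = 1.6227.

1.62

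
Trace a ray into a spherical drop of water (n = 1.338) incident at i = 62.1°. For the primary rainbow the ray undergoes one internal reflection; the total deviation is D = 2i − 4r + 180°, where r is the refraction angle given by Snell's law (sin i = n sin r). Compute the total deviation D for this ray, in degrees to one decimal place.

138.8°

sin r = sin 62.1° / 1.338 = 0.8838/1.338 = 0.6605; r = 41.34°.
D = 2·62.1° − 4·41.34° + 180° = 124.20° − 165.36° + 180° = 138.84°.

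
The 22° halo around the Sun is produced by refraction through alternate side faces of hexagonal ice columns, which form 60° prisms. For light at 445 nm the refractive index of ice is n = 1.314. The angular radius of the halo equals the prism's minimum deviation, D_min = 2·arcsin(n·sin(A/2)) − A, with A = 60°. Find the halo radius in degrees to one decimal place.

22.1°

n·sin(A/2) = 1.314 × sin 30° = 1.314 × 0.5000 = 0.6570.
D_min = 2·arcsin(0.6570) − 60° = 2 × 41.071° − 60° = 22.143°.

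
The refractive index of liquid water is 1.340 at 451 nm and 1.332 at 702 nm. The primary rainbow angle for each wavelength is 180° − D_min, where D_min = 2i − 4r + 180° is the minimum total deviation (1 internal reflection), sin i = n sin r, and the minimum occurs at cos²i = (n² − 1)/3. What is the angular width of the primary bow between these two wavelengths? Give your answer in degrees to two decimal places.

At 451 nm (n = 1.340): cos²i = 0.26520 → i = 59.004°, r = 39.770°, D_min = 138.929°, rainbow angle = 41.071°.
At 702 nm (n = 1.332): cos²i = 0.25807 → i = 59.469°, r = 40.290°, D_min = 137.776°, rainbow angle = 42.224°.
Angular width = |41.071° − 42.224°| = 1.153°.

1.15°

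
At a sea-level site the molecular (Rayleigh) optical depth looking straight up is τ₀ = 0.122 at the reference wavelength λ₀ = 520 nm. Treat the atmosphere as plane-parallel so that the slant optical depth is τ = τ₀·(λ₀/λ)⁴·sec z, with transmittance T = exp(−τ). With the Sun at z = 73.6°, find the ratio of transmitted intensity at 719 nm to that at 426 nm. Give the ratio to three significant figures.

2.32

Airmass: sec 73.6° = 3.5418.
τ(719 nm) = 0.122 × (520/719)⁴ × 3.5418 = 0.122 × 0.2736 × 3.5418 = 0.1182.
τ(426 nm) = 0.122 × (520/426)⁴ × 3.5418 = 0.122 × 2.2201 × 3.5418 = 0.9593.
T(719)/T(426) = exp(τ_B − τ_A) = exp(0.8411) = 2.3189.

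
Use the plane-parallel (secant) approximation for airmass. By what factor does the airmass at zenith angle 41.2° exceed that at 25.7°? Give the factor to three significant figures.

1.20

X(41.2°)/X(25.7°) = sec 41.2° / sec 25.7° = cos 25.7° / cos 41.2° = 0.9011/0.7524 = 1.1976.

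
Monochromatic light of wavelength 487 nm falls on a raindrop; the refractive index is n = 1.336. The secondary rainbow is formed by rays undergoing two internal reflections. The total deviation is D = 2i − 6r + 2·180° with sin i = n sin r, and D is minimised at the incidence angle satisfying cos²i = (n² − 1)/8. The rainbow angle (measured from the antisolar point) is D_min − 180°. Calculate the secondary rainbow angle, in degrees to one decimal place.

51.7°

cos²i = (1.78490 − 1)/8 = 0.09811; i = arccos(0.31323) = 71.746°.
sin r = sin 71.746°/1.336 = 0.71084; r = 45.303°.
D_min = 2·71.746° − 6·45.303° + 360° = 231.674°.
Rainbow angle = D_min − 180° = 51.674°.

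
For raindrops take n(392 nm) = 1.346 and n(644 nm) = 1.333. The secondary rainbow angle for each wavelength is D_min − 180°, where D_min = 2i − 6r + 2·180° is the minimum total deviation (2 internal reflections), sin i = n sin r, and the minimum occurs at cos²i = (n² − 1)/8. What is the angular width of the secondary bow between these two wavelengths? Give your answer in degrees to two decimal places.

3.35°

At 392 nm (n = 1.346): cos²i = 0.10146 → i = 71.426°, r = 44.768°, D_min = 234.241°, rainbow angle = 54.241°.
At 644 nm (n = 1.333): cos²i = 0.09711 → i = 71.843°, r = 45.466°, D_min = 230.891°, rainbow angle = 50.891°.
Angular width = |54.241° − 50.891°| = 3.350°.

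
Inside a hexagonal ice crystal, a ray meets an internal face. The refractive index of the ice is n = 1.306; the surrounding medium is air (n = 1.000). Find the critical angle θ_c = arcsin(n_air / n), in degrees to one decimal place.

sin θ_c = n_air / n = 1.000 / 1.306 = 0.7657.
θ_c = arcsin(0.7657) = 49.97°.

50.0°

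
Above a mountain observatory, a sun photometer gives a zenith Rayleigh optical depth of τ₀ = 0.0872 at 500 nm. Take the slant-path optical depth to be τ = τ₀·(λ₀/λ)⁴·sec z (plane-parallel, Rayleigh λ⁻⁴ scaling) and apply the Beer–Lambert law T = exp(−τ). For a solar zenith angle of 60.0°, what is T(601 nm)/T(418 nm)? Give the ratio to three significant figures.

Airmass: sec 60.0° = 2.0000.
τ(601 nm) = 0.0872 × (500/601)⁴ × 2.0000 = 0.0872 × 0.4791 × 2.0000 = 0.0835.
τ(418 nm) = 0.0872 × (500/418)⁴ × 2.0000 = 0.0872 × 2.0473 × 2.0000 = 0.3570.
T(601)/T(418) = exp(τ_B − τ_A) = exp(0.2735) = 1.3146.

1.31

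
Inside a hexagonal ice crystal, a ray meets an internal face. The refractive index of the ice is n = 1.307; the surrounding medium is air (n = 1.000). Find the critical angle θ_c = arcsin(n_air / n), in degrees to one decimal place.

49.9°

sin θ_c = n_air / n = 1.000 / 1.307 = 0.7651.
θ_c = arcsin(0.7651) = 49.92°.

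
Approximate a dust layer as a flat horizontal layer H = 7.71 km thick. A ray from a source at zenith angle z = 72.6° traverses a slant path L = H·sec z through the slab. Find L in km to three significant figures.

25.8 km

sec z = 1/cos 72.6° = 3.3440.
L = 7.71 × 3.3440 = 25.782 km.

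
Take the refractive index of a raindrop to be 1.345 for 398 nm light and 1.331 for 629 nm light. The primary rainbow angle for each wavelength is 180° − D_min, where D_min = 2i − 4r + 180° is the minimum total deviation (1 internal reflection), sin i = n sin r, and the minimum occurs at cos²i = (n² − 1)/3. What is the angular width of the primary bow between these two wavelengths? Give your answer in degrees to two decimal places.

At 398 nm (n = 1.345): cos²i = 0.26967 → i = 58.715°, r = 39.448°, D_min = 139.635°, rainbow angle = 40.365°.
At 629 nm (n = 1.331): cos²i = 0.25719 → i = 59.527°, r = 40.356°, D_min = 137.630°, rainbow angle = 42.370°.
Angular width = |40.365° − 42.370°| = 2.005°.

2.01°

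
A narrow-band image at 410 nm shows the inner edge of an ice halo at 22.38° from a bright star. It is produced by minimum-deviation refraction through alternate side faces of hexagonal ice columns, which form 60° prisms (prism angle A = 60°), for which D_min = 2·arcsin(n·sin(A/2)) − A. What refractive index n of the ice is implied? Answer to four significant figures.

Rearranging: n = sin((D_min + A)/2) / sin(A/2).
(D_min + A)/2 = (22.38° + 60°)/2 = 41.190°.
n = sin 41.190° / sin 30° = 0.6586 / 0.5000 = 1.3171.

1.317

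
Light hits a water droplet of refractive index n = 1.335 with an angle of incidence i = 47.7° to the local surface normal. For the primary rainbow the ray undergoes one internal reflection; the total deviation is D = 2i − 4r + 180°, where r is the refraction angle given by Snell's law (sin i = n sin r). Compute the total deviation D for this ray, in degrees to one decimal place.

sin r = sin 47.7° / 1.335 = 0.7396/1.335 = 0.5540; r = 33.64°.
D = 2·47.7° − 4·33.64° + 180° = 95.40° − 134.58° + 180° = 140.82°.

140.8°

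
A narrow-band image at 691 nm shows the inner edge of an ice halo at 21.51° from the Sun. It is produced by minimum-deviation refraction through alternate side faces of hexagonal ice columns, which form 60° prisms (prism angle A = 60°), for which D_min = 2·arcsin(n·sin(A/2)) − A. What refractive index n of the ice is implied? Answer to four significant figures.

Rearranging: n = sin((D_min + A)/2) / sin(A/2).
(D_min + A)/2 = (21.51° + 60°)/2 = 40.755°.
n = sin 40.755° / sin 30° = 0.6528 / 0.5000 = 1.3057.

1.306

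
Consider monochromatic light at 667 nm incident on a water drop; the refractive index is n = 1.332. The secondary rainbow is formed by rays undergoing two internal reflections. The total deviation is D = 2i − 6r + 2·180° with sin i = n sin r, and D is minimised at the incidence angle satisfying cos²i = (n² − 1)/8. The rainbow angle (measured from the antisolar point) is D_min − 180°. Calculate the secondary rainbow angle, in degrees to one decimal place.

50.6°

cos²i = (1.77422 − 1)/8 = 0.09678; i = arccos(0.31109) = 71.875°.
sin r = sin 71.875°/1.332 = 0.71350; r = 45.520°.
D_min = 2·71.875° − 6·45.520° + 360° = 230.628°.
Rainbow angle = D_min − 180° = 50.628°.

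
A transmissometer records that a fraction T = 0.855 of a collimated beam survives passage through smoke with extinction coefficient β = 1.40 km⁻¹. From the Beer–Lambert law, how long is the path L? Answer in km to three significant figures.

0.112 km

Beer–Lambert: T = exp(−βL) ⇒ L = −ln(T)/β = −ln(0.855)/1.40 = 0.1567/1.40 = 0.1119 km.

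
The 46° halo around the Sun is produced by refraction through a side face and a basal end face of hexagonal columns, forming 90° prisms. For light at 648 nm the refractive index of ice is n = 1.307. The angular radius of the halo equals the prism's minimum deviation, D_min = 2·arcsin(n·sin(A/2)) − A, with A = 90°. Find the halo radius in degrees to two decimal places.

45.09°

n·sin(A/2) = 1.307 × sin 45° = 1.307 × 0.7071 = 0.9242.
D_min = 2·arcsin(0.9242) − 90° = 2 × 67.546° − 90° = 45.093°.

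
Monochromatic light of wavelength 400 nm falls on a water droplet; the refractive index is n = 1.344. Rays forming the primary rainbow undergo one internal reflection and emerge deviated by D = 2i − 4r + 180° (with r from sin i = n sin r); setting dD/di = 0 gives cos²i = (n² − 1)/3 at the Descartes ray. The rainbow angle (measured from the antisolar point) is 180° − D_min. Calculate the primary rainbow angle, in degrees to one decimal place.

40.5°

cos²i = (1.80634 − 1)/3 = 0.26878; i = arccos(0.51844) = 58.772°.
sin r = sin 58.772°/1.344 = 0.63625; r = 39.512°.
D_min = 2·58.772° − 4·39.512° + 180° = 139.495°.
Rainbow angle = 180° − D_min = 40.505°.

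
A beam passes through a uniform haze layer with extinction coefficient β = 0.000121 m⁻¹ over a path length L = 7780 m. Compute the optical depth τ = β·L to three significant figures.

τ = β·L = 0.000121 × 7780 = 0.9414.

0.941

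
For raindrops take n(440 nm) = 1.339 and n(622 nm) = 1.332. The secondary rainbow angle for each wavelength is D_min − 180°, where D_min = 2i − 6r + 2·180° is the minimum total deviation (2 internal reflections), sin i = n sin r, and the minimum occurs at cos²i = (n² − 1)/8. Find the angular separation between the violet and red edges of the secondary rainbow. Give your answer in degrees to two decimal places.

1.82°

At 440 nm (n = 1.339): cos²i = 0.09912 → i = 71.650°, r = 45.141°, D_min = 232.451°, rainbow angle = 52.451°.
At 622 nm (n = 1.332): cos²i = 0.09678 → i = 71.875°, r = 45.520°, D_min = 230.628°, rainbow angle = 50.628°.
Angular width = |52.451° − 50.628°| = 1.823°.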